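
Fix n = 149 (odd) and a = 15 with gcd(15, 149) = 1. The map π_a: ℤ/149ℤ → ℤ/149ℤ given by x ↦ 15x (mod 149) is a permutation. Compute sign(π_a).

-1

Orbit of 140 under x↦15x: [140, 14, 61, 21, 17, 106, 100]… (length divides ord_149(15)).
Cycle lengths of π_15 on ℤ/149ℤ: [148, 1]; 2 cycles in total.
2 cycles on 149: each ℓ→(−1)^(ℓ−1), product (−1)^147 = -1.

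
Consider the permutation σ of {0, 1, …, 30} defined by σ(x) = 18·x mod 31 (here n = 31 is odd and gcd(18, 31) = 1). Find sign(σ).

+1

Start at x=25: 25 → 16 → 9 → 7 → 2 → 5 → 28 → … (one orbit).
Decompose π into cycles: lengths [15, 15, 1] (3 cycles, including the fixed point 0).
3 cycles on 31: each ℓ→(−1)^(ℓ−1), product (−1)^28 = +1.
Zolotarev: (18|31) = +1, matching the cycle-count sign.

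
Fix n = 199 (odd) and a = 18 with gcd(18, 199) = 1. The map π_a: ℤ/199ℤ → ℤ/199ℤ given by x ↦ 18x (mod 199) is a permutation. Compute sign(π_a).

Start at x=62: 62 → 121 → 188 → 1 → 18 → 125 → 61 → … (one orbit).
Cycle type of π: 11×18 + 1; total 19 cycles.
With 19 cycles on 199 points, sign = (−1)^{199−19} = +1.
The Jacobi symbol (18|199) = +1 (Zolotarev) agrees.

+1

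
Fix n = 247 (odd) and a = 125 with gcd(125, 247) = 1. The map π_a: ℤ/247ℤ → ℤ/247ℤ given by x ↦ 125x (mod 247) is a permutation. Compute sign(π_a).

Orbit of 235 under x↦125x: [235, 229, 220, 83, 1, 125, 64]… (length divides ord_247(125)).
π_125 has 28 disjoint cycles with lengths [12, 12, 12, 12, 12, 12, 12, 12, 12, 12, 12, 12, 12, 12, 12, 12, 12, 12, 4, 4, 4, 3, 3, 3, 3, 3, 3, 1] on {0,…,246}.
n − c = 247 − 28 = 219; sign = (−1)^219 = -1.
The Jacobi symbol (125|247) = -1 (Zolotarev) agrees.

-1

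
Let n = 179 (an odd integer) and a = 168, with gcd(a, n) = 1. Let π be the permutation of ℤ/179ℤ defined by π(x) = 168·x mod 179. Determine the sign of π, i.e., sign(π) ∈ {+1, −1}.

Orbit of 17 under x↦168x: [17, 171, 88, 106, 87, 117, 145]… (length divides ord_179(168)).
π_168 has 3 disjoint cycles with lengths [89, 89, 1] on {0,…,178}.
n − c = 179 − 3 = 176; sign = (−1)^176 = +1.
Check: (168/179) = +1 by Zolotarev.

+1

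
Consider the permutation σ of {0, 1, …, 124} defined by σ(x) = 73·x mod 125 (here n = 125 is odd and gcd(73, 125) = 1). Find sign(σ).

-1

Start at x=79: 79 → 17 → 116 → 93 → 39 → 97 → 81 → … (one orbit).
Cycle lengths of π_73 on ℤ/125ℤ: [100, 20, 4, 1]; 4 cycles in total.
125 − 4 = 121 transpositions; sign(π) = (−1)^121 = -1.
Via Zolotarev, sign(π_{73}) = (73|125) = -1.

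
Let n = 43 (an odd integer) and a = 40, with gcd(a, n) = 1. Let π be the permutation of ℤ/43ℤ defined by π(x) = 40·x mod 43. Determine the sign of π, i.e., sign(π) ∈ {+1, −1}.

Trace 23: π^k(23) = [23, 17, 35, 24, 14, 1, 40] for k=0..6.
Decompose π into cycles: lengths [21, 21, 1] (3 cycles, including the fixed point 0).
3 cycles on 43: each ℓ→(−1)^(ℓ−1), product (−1)^40 = +1.
Zolotarev: (40|43) = +1, matching the cycle-count sign.

+1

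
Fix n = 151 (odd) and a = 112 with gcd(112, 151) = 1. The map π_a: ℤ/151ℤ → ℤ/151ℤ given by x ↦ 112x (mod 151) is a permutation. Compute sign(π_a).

Orbit of 33 under x↦112x: [33, 72, 61, 37, 67, 105, 133]… (length divides ord_151(112)).
Decompose π into cycles: lengths [150, 1] (2 cycles, including the fixed point 0).
sign(π) = (−1)^{n − #cycles} = (−1)^{151−2} = (−1)^149 = -1.
(112|151)_J = -1 (Zolotarev's lemma cross-check).

-1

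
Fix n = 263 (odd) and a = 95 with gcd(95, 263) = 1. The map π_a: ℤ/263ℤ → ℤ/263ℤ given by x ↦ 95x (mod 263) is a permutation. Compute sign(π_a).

+1

Trace 70: π^k(70) = [70, 75, 24, 176, 151, 143, 172] for k=0..6.
The orbit structure of x ↦ 95x mod 263: 3 orbits of sizes [131, 131, 1].
Σ(ℓ_i−1) = 263−3 = 260; sign = (−1)^260 = +1.
(95|263)_J = +1 (Zolotarev's lemma cross-check).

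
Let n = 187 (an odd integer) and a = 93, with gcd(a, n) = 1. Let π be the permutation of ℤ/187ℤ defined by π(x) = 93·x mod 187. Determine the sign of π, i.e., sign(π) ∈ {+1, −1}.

+1

Trace 25: π^k(25) = [25, 81, 53, 67, 60, 157, 15] for k=0..6.
The orbit structure of x ↦ 93x mod 187: 9 orbits of sizes [40, 40, 40, 40, 8, 8, 5, 5, 1].
9 cycles on 187: each ℓ→(−1)^(ℓ−1), product (−1)^178 = +1.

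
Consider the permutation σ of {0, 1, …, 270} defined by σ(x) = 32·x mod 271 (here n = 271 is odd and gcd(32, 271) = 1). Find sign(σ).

Orbit of 28 under x↦32x: [28, 83, 217, 169, 259, 158, 178]… (length divides ord_271(32)).
π_32 has 11 disjoint cycles with lengths [27, 27, 27, 27, 27, 27, 27, 27, 27, 27, 1] on {0,…,270}.
sign(π) = (−1)^{n − #cycles} = (−1)^{271−11} = (−1)^260 = +1.
Check: (32/271) = +1 by Zolotarev.

+1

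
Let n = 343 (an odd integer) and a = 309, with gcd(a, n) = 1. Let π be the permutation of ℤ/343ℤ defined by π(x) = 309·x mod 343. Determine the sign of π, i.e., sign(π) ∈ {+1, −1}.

Orbit of 127 under x↦309x: [127, 141, 8, 71, 330, 99, 64]… (length divides ord_343(309)).
Decompose π into cycles: lengths [49, 49, 49, 49, 49, 49, 7, 7, 7, 7, 7, 7, 1, 1, 1, 1, 1, 1, 1] (19 cycles, including the fixed point 0).
343 − 19 = 324 transpositions; sign(π) = (−1)^324 = +1.
(309|343)_J = +1 (Zolotarev's lemma cross-check).

+1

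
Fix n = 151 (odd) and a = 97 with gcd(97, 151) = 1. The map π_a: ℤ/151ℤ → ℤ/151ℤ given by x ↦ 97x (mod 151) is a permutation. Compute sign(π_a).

+1

Start at x=17: 17 → 139 → 44 → 40 → 105 → 68 → 103 → … (one orbit).
Cycle lengths of π_97 on ℤ/151ℤ: [75, 75, 1]; 3 cycles in total.
sign(π) = (−1)^{n − #cycles} = (−1)^{151−3} = (−1)^148 = +1.
Check: (97/151) = +1 by Zolotarev.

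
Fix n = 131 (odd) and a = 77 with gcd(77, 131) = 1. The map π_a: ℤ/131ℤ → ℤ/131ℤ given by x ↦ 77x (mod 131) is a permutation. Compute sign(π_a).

+1

Trace 39: π^k(39) = [39, 121, 16, 53, 20, 99, 25] for k=0..6.
Cycle lengths of π_77 on ℤ/131ℤ: [65, 65, 1]; 3 cycles in total.
With 3 cycles on 131 points, sign = (−1)^{131−3} = +1.
Check: (77/131) = +1 by Zolotarev.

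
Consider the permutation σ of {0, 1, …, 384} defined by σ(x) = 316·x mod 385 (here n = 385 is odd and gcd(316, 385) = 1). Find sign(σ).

Start at x=316: 316 → 141 → 281 → 246 → 351 → 36 → 211 → … (one orbit).
Cycle lengths of π_316 on ℤ/385ℤ: [10, 10, 10, 10, 10, 10, 10, 10, 10, 10, 10, 10, 10, 10, 10, 10, 10, 10, 10, 10, 10, 10, 10, 10, 10, 10, 10, 10, 10, 10, 10, 10, 10, 10, 10, 1, 1, 1, 1, 1, 1, 1, 1, 1, 1, 1, 1, 1, 1, 1, 1, 1, 1, 1, 1, 1, 1, 1, 1, 1, 1, 1, 1, 1, 1, 1, 1, 1, 1, 1]; 70 cycles in total.
Σ(ℓ_i−1) = 385−70 = 315; sign = (−1)^315 = -1.
Zolotarev: (316|385) = -1, matching the cycle-count sign.

-1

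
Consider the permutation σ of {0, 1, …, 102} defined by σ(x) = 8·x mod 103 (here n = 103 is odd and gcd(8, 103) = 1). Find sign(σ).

+1

Trace 64: π^k(64) = [64, 100, 79, 14, 9, 72, 61] for k=0..6.
Cycle lengths of π_8 on ℤ/103ℤ: [17, 17, 17, 17, 17, 17, 1]; 7 cycles in total.
With 7 cycles on 103 points, sign = (−1)^{103−7} = +1.
(8|103)_J = +1 (Zolotarev's lemma cross-check).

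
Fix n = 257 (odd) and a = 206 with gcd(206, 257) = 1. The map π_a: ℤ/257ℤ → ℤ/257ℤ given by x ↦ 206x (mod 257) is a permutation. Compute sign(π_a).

Start at x=186: 186 → 23 → 112 → 199 → 131 → 1 → 206 → … (one orbit).
Cycle type of π: 256 + 1; total 2 cycles.
sign(π) = (−1)^{n − #cycles} = (−1)^{257−2} = (−1)^255 = -1.
Via Zolotarev, sign(π_{206}) = (206|257) = -1.

-1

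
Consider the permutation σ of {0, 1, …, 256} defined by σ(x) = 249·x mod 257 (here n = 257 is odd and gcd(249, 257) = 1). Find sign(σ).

+1

Orbit of 129 under x↦249x: [129, 253, 32, 1, 249, 64, 2]… (length divides ord_257(249)).
Cycle type of π: 16×16 + 1; total 17 cycles.
257 − 17 = 240 transpositions; sign(π) = (−1)^240 = +1.
Zolotarev: (249|257) = +1, matching the cycle-count sign.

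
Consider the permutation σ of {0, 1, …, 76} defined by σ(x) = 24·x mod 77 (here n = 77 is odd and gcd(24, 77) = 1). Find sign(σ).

+1

Trace 71: π^k(71) = [71, 10, 9, 62, 25, 61, 1] for k=0..6.
5 cycles of lengths [30, 30, 10, 6, 1].
sign(π) = (−1)^{n − #cycles} = (−1)^{77−5} = (−1)^72 = +1.
Via Zolotarev, sign(π_{24}) = (24|77) = +1.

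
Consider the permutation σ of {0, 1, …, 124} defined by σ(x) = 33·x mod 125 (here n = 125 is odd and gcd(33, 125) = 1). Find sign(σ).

Trace 86: π^k(86) = [86, 88, 29, 82, 81, 48, 84] for k=0..6.
4 cycles of lengths [100, 20, 4, 1].
Σ(ℓ_i−1) = 125−4 = 121; sign = (−1)^121 = -1.

-1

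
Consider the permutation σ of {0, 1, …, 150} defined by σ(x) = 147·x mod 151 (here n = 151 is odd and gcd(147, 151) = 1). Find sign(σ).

-1

Start at x=64: 64 → 46 → 118 → 132 → 76 → 149 → 8 → … (one orbit).
π_147 has 6 disjoint cycles with lengths [30, 30, 30, 30, 30, 1] on {0,…,150}.
With 6 cycles on 151 points, sign = (−1)^{151−6} = -1.
Zolotarev: (147|151) = -1, matching the cycle-count sign.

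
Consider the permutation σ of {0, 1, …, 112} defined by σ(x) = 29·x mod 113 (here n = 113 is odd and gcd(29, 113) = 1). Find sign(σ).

-1

Orbit of 78 under x↦29x: [78, 2, 58, 100, 75, 28, 21]… (length divides ord_113(29)).
Decompose π into cycles: lengths [112, 1] (2 cycles, including the fixed point 0).
113 − 2 = 111 transpositions; sign(π) = (−1)^111 = -1.
Via Zolotarev, sign(π_{29}) = (29|113) = -1.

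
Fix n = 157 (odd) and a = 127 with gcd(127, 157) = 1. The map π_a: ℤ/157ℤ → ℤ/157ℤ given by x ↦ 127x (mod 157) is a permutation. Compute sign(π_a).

+1

Trace 42: π^k(42) = [42, 153, 120, 11, 141, 9, 44] for k=0..6.
π_127 has 3 disjoint cycles with lengths [78, 78, 1] on {0,…,156}.
n − c = 157 − 3 = 154; sign = (−1)^154 = +1.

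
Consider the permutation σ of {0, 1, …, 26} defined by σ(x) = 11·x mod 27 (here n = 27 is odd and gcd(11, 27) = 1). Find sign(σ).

Trace 26: π^k(26) = [26, 16, 14, 19, 20, 4, 17] for k=0..6.
Cycle lengths of π_11 on ℤ/27ℤ: [18, 6, 2, 1]; 4 cycles in total.
27 − 4 = 23 transpositions; sign(π) = (−1)^23 = -1.

-1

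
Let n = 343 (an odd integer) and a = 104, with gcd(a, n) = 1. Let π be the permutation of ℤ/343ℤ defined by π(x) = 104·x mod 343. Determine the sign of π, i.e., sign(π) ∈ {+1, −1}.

-1

Orbit of 288 under x↦104x: [288, 111, 225, 76, 15, 188, 1]… (length divides ord_343(104)).
The orbit structure of x ↦ 104x mod 343: 10 orbits of sizes [98, 98, 98, 14, 14, 14, 2, 2, 2, 1].
sign(π) = (−1)^{n − #cycles} = (−1)^{343−10} = (−1)^333 = -1.
Check: (104/343) = -1 by Zolotarev.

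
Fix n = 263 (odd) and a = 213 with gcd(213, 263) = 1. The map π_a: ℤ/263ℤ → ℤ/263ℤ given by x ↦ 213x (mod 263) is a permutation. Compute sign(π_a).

-1

Orbit of 16 under x↦213x: [16, 252, 24, 115, 36, 41, 54]… (length divides ord_263(213)).
Cycle type of π: 262 + 1; total 2 cycles.
n − c = 263 − 2 = 261; sign = (−1)^261 = -1.
(213|263)_J = -1 (Zolotarev's lemma cross-check).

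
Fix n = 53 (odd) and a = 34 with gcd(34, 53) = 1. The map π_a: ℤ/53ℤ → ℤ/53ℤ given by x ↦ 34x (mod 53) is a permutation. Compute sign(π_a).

Start at x=27: 27 → 17 → 48 → 42 → 50 → 4 → 30 → … (one orbit).
π_34 has 2 disjoint cycles with lengths [52, 1] on {0,…,52}.
Σ(ℓ_i−1) = 53−2 = 51; sign = (−1)^51 = -1.
Via Zolotarev, sign(π_{34}) = (34|53) = -1.

-1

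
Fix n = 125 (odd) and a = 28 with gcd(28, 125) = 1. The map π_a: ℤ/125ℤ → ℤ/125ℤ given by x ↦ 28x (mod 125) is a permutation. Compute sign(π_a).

Trace 29: π^k(29) = [29, 62, 111, 108, 24, 47, 66] for k=0..6.
The orbit structure of x ↦ 28x mod 125: 4 orbits of sizes [100, 20, 4, 1].
125 − 4 = 121 transpositions; sign(π) = (−1)^121 = -1.
(28|125)_J = -1 (Zolotarev's lemma cross-check).

-1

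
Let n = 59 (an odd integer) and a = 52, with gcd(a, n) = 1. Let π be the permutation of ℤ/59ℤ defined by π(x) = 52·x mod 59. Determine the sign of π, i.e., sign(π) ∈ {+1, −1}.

Orbit of 18 under x↦52x: [18, 51, 56, 21, 30, 26, 54]… (length divides ord_59(52)).
Cycle type of π: 58 + 1; total 2 cycles.
With 2 cycles on 59 points, sign = (−1)^{59−2} = -1.
Check: (52/59) = -1 by Zolotarev.

-1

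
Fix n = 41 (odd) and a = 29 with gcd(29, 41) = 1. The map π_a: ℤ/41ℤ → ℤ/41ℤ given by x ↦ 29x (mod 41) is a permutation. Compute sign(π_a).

Orbit of 28 under x↦29x: [28, 33, 14, 37, 7, 39, 24]… (length divides ord_41(29)).
The orbit structure of x ↦ 29x mod 41: 2 orbits of sizes [40, 1].
n − c = 41 − 2 = 39; sign = (−1)^39 = -1.
Check: (29/41) = -1 by Zolotarev.

-1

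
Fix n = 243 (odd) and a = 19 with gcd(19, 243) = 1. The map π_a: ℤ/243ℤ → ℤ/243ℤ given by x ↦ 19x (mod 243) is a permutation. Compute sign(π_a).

Start at x=73: 73 → 172 → 109 → 127 → 226 → 163 → 181 → … (one orbit).
Cycle type of π: 27×6 + 9×6 + 3×6 + 1×9; total 27 cycles.
With 27 cycles on 243 points, sign = (−1)^{243−27} = +1.
Zolotarev: (19|243) = +1, matching the cycle-count sign.

+1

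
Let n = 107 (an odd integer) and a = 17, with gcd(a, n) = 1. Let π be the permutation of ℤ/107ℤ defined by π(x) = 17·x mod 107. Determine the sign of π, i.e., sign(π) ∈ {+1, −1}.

Start at x=44: 44 → 106 → 90 → 32 → 9 → 46 → 33 → … (one orbit).
The orbit structure of x ↦ 17x mod 107: 2 orbits of sizes [106, 1].
With 2 cycles on 107 points, sign = (−1)^{107−2} = -1.

-1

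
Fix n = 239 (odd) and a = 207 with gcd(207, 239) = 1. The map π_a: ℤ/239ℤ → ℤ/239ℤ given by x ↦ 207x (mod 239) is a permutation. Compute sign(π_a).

Orbit of 5 under x↦207x: [5, 79, 101, 114, 176, 104, 18]… (length divides ord_239(207)).
π_207 has 2 disjoint cycles with lengths [238, 1] on {0,…,238}.
Σ(ℓ_i−1) = 239−2 = 237; sign = (−1)^237 = -1.
Zolotarev: (207|239) = -1, matching the cycle-count sign.

-1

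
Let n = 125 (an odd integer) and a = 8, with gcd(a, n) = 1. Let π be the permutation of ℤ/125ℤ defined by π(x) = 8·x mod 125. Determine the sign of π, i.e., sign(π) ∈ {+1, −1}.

-1

Start at x=27: 27 → 91 → 103 → 74 → 92 → 111 → 13 → … (one orbit).
Cycle type of π: 100 + 20 + 4 + 1; total 4 cycles.
n − c = 125 − 4 = 121; sign = (−1)^121 = -1.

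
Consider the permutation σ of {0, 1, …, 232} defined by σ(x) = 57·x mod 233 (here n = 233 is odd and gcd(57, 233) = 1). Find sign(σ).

-1

Start at x=222: 222 → 72 → 143 → 229 → 5 → 52 → 168 → … (one orbit).
2 cycles of lengths [232, 1].
233 − 2 = 231 transpositions; sign(π) = (−1)^231 = -1.
Zolotarev: (57|233) = -1, matching the cycle-count sign.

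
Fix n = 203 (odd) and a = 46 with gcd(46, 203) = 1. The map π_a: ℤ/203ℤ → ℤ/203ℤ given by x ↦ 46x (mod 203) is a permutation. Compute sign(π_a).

-1

Trace 186: π^k(186) = [186, 30, 162, 144, 128, 1, 46] for k=0..6.
Decompose π into cycles: lengths [12, 12, 12, 12, 12, 12, 12, 12, 12, 12, 12, 12, 12, 12, 4, 4, 4, 4, 4, 4, 4, 3, 3, 1] (24 cycles, including the fixed point 0).
24 cycles on 203: each ℓ→(−1)^(ℓ−1), product (−1)^179 = -1.
Via Zolotarev, sign(π_{46}) = (46|203) = -1.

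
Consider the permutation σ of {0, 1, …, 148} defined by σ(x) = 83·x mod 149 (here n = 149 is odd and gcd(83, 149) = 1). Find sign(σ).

Start at x=23: 23 → 121 → 60 → 63 → 14 → 119 → 43 → … (one orbit).
Cycle lengths of π_83 on ℤ/149ℤ: [148, 1]; 2 cycles in total.
With 2 cycles on 149 points, sign = (−1)^{149−2} = -1.

-1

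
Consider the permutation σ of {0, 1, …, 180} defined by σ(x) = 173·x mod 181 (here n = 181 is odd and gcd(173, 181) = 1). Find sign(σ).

-1

Start at x=152: 152 → 51 → 135 → 6 → 133 → 22 → 5 → … (one orbit).
π_173 has 4 disjoint cycles with lengths [60, 60, 60, 1] on {0,…,180}.
n − c = 181 − 4 = 177; sign = (−1)^177 = -1.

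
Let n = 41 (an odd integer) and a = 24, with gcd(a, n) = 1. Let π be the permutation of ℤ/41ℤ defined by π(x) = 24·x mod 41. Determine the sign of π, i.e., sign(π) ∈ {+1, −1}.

Orbit of 19 under x↦24x: [19, 5, 38, 10, 35, 20, 29]… (length divides ord_41(24)).
Decompose π into cycles: lengths [40, 1] (2 cycles, including the fixed point 0).
41 − 2 = 39 transpositions; sign(π) = (−1)^39 = -1.
Check: (24/41) = -1 by Zolotarev.

-1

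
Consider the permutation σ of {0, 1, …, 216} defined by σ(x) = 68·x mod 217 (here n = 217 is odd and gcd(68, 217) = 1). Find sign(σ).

Trace 68: π^k(68) = [68, 67, 216, 149, 150, 1] for k=0..5.
Cycle type of π: 6×36 + 1; total 37 cycles.
n − c = 217 − 37 = 180; sign = (−1)^180 = +1.
Zolotarev: (68|217) = +1, matching the cycle-count sign.

+1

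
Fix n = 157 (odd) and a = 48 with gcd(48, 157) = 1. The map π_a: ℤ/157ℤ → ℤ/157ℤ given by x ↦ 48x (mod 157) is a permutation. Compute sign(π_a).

+1

Start at x=67: 67 → 76 → 37 → 49 → 154 → 13 → 153 → … (one orbit).
3 cycles of lengths [78, 78, 1].
157 − 3 = 154 transpositions; sign(π) = (−1)^154 = +1.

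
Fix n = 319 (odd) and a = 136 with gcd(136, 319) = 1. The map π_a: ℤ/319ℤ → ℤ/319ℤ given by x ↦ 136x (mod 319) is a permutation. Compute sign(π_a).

Start at x=53: 53 → 190 → 1 → 136 → 313 → 141 → 36 → … (one orbit).
The orbit structure of x ↦ 136x mod 319: 15 orbits of sizes [35, 35, 35, 35, 35, 35, 35, 35, 7, 7, 7, 7, 5, 5, 1].
15 cycles on 319: each ℓ→(−1)^(ℓ−1), product (−1)^304 = +1.
Via Zolotarev, sign(π_{136}) = (136|319) = +1.

+1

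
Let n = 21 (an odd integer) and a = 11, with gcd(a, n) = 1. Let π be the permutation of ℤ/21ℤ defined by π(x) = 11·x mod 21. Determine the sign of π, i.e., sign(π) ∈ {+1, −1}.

Trace 8: π^k(8) = [8, 4, 2, 1, 11, 16] for k=0..5.
6 cycles of lengths [6, 6, 3, 3, 2, 1].
With 6 cycles on 21 points, sign = (−1)^{21−6} = -1.
Zolotarev: (11|21) = -1, matching the cycle-count sign.

-1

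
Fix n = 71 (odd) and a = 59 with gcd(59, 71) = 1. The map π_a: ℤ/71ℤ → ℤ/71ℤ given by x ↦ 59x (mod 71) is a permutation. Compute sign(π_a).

Orbit of 6 under x↦59x: [6, 70, 12, 69, 24, 67, 48]… (length divides ord_71(59)).
The orbit structure of x ↦ 59x mod 71: 2 orbits of sizes [70, 1].
2 cycles on 71: each ℓ→(−1)^(ℓ−1), product (−1)^69 = -1.
The Jacobi symbol (59|71) = -1 (Zolotarev) agrees.

-1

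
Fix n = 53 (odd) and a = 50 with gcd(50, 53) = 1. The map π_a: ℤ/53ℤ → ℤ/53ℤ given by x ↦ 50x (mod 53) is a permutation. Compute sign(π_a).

Trace 21: π^k(21) = [21, 43, 30, 16, 5, 38, 45] for k=0..6.
Cycle type of π: 52 + 1; total 2 cycles.
sign(π) = (−1)^{n − #cycles} = (−1)^{53−2} = (−1)^51 = -1.

-1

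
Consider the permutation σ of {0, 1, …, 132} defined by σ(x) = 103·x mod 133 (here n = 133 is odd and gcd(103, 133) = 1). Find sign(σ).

Orbit of 132 under x↦103x: [132, 30, 31, 1, 103, 102]… (length divides ord_133(103)).
Cycle type of π: 6×22 + 1; total 23 cycles.
sign(π) = (−1)^{n − #cycles} = (−1)^{133−23} = (−1)^110 = +1.

+1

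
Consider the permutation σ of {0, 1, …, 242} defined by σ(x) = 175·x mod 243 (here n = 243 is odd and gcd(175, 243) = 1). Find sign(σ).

Start at x=121: 121 → 34 → 118 → 238 → 97 → 208 → 193 → … (one orbit).
π_175 has 11 disjoint cycles with lengths [81, 81, 27, 27, 9, 9, 3, 3, 1, 1, 1] on {0,…,242}.
11 cycles on 243: each ℓ→(−1)^(ℓ−1), product (−1)^232 = +1.
Zolotarev: (175|243) = +1, matching the cycle-count sign.

+1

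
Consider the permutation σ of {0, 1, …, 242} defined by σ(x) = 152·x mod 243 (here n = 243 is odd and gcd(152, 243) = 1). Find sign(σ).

-1

Orbit of 163 under x↦152x: [163, 233, 181, 53, 37, 35, 217]… (length divides ord_243(152)).
Cycle lengths of π_152 on ℤ/243ℤ: [54, 54, 54, 18, 18, 18, 6, 6, 6, 2, 2, 2, 2, 1]; 14 cycles in total.
n − c = 243 − 14 = 229; sign = (−1)^229 = -1.
Via Zolotarev, sign(π_{152}) = (152|243) = -1.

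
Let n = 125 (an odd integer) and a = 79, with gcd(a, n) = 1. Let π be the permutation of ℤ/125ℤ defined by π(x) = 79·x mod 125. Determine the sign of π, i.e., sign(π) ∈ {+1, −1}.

+1

Orbit of 121 under x↦79x: [121, 59, 36, 94, 51, 29, 41]… (length divides ord_125(79)).
Cycle type of π: 50×2 + 10×2 + 2×2 + 1; total 7 cycles.
7 cycles on 125: each ℓ→(−1)^(ℓ−1), product (−1)^118 = +1.
Zolotarev: (79|125) = +1, matching the cycle-count sign.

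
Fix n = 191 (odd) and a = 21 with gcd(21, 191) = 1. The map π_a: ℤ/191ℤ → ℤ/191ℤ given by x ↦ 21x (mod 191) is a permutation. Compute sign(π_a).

Start at x=114: 114 → 102 → 41 → 97 → 127 → 184 → 44 → … (one orbit).
Cycle lengths of π_21 on ℤ/191ℤ: [190, 1]; 2 cycles in total.
With 2 cycles on 191 points, sign = (−1)^{191−2} = -1.

-1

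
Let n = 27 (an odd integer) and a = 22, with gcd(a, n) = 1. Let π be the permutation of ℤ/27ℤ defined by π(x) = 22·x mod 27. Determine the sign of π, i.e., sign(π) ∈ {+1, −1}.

+1

Trace 4: π^k(4) = [4, 7, 19, 13, 16, 1, 22] for k=0..6.
Cycle lengths of π_22 on ℤ/27ℤ: [9, 9, 3, 3, 1, 1, 1]; 7 cycles in total.
7 cycles on 27: each ℓ→(−1)^(ℓ−1), product (−1)^20 = +1.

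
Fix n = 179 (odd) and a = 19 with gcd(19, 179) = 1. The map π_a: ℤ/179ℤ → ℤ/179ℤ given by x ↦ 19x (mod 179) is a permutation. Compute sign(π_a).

Trace 121: π^k(121) = [121, 151, 5, 95, 15, 106, 45] for k=0..6.
Cycle type of π: 89×2 + 1; total 3 cycles.
179 − 3 = 176 transpositions; sign(π) = (−1)^176 = +1.

+1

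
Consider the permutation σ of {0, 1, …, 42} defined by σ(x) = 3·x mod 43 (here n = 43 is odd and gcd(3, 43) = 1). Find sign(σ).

Orbit of 26 under x↦3x: [26, 35, 19, 14, 42, 40, 34]… (length divides ord_43(3)).
π_3 has 2 disjoint cycles with lengths [42, 1] on {0,…,42}.
Σ(ℓ_i−1) = 43−2 = 41; sign = (−1)^41 = -1.

-1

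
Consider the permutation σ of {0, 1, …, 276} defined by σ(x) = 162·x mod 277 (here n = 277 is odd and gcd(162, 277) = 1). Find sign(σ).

-1

Orbit of 174 under x↦162x: [174, 211, 111, 254, 152, 248, 11]… (length divides ord_277(162)).
Cycle lengths of π_162 on ℤ/277ℤ: [276, 1]; 2 cycles in total.
With 2 cycles on 277 points, sign = (−1)^{277−2} = -1.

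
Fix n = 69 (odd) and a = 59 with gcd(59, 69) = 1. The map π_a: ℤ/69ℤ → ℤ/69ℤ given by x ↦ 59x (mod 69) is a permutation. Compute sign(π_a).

Trace 62: π^k(62) = [62, 1, 59, 31, 35, 64, 50] for k=0..6.
6 cycles of lengths [22, 22, 11, 11, 2, 1].
6 cycles on 69: each ℓ→(−1)^(ℓ−1), product (−1)^63 = -1.
The Jacobi symbol (59|69) = -1 (Zolotarev) agrees.

-1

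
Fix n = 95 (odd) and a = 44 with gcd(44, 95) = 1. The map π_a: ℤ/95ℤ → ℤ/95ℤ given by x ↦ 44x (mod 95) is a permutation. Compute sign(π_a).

Orbit of 66 under x↦44x: [66, 54, 1, 44, 36, 64, 61]… (length divides ord_95(44)).
The orbit structure of x ↦ 44x mod 95: 9 orbits of sizes [18, 18, 18, 18, 9, 9, 2, 2, 1].
Σ(ℓ_i−1) = 95−9 = 86; sign = (−1)^86 = +1.

+1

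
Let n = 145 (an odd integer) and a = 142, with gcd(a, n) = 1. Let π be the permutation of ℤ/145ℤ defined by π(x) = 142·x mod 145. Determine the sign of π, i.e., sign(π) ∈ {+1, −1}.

Orbit of 1 under x↦142x: [1, 142, 9, 118, 81, 47, 4]… (length divides ord_145(142)).
7 cycles of lengths [28, 28, 28, 28, 28, 4, 1].
With 7 cycles on 145 points, sign = (−1)^{145−7} = +1.

+1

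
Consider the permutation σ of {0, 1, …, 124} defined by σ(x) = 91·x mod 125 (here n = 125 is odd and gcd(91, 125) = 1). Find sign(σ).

Start at x=66: 66 → 6 → 46 → 61 → 51 → 16 → 81 → … (one orbit).
π_91 has 13 disjoint cycles with lengths [25, 25, 25, 25, 5, 5, 5, 5, 1, 1, 1, 1, 1] on {0,…,124}.
125 − 13 = 112 transpositions; sign(π) = (−1)^112 = +1.

+1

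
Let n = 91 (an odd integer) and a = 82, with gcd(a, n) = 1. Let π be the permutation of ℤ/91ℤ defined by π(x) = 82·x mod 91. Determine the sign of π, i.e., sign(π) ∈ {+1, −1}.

Orbit of 1 under x↦82x: [1, 82, 81, 90, 9, 10]… (length divides ord_91(82)).
Cycle lengths of π_82 on ℤ/91ℤ: [6, 6, 6, 6, 6, 6, 6, 6, 6, 6, 6, 6, 6, 6, 6, 1]; 16 cycles in total.
91 − 16 = 75 transpositions; sign(π) = (−1)^75 = -1.

-1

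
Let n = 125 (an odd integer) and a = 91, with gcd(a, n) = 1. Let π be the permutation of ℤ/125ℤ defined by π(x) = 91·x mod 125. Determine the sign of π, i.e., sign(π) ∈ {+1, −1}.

Orbit of 36 under x↦91x: [36, 26, 116, 56, 96, 111, 101]… (length divides ord_125(91)).
Decompose π into cycles: lengths [25, 25, 25, 25, 5, 5, 5, 5, 1, 1, 1, 1, 1] (13 cycles, including the fixed point 0).
125 − 13 = 112 transpositions; sign(π) = (−1)^112 = +1.
(91|125)_J = +1 (Zolotarev's lemma cross-check).

+1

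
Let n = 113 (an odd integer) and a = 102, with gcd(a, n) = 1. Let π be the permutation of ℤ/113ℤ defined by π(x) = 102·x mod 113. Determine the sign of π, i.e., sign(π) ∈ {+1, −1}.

Start at x=16: 16 → 50 → 15 → 61 → 7 → 36 → 56 → … (one orbit).
Decompose π into cycles: lengths [56, 56, 1] (3 cycles, including the fixed point 0).
n − c = 113 − 3 = 110; sign = (−1)^110 = +1.

+1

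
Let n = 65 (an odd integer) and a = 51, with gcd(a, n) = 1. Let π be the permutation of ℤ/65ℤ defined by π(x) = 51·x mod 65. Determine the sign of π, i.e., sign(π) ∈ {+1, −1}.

Orbit of 1 under x↦51x: [1, 51]… (length divides ord_65(51)).
Decompose π into cycles: lengths [2, 2, 2, 2, 2, 2, 2, 2, 2, 2, 2, 2, 2, 2, 2, 2, 2, 2, 2, 2, 2, 2, 2, 2, 2, 2, 2, 2, 2, 2, 1, 1, 1, 1, 1] (35 cycles, including the fixed point 0).
sign(π) = (−1)^{n − #cycles} = (−1)^{65−35} = (−1)^30 = +1.
The Jacobi symbol (51|65) = +1 (Zolotarev) agrees.

+1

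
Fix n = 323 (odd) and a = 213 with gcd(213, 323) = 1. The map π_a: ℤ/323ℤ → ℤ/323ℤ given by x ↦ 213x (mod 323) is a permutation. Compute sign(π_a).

Start at x=66: 66 → 169 → 144 → 310 → 138 → 1 → 213 → … (one orbit).
9 cycles of lengths [72, 72, 72, 72, 9, 9, 8, 8, 1].
9 cycles on 323: each ℓ→(−1)^(ℓ−1), product (−1)^314 = +1.

+1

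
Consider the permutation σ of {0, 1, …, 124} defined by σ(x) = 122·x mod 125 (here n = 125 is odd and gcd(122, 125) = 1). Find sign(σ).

-1

Trace 103: π^k(103) = [103, 66, 52, 94, 93, 96, 87] for k=0..6.
π_122 has 4 disjoint cycles with lengths [100, 20, 4, 1] on {0,…,124}.
125 − 4 = 121 transpositions; sign(π) = (−1)^121 = -1.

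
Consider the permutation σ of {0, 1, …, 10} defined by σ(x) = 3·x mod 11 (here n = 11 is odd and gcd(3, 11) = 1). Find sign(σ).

+1

Trace 3: π^k(3) = [3, 9, 5, 4, 1] for k=0..4.
Decompose π into cycles: lengths [5, 5, 1] (3 cycles, including the fixed point 0).
Σ(ℓ_i−1) = 11−3 = 8; sign = (−1)^8 = +1.
(3|11)_J = +1 (Zolotarev's lemma cross-check).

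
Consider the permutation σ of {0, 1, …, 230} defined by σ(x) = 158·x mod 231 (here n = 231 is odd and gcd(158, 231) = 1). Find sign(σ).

-1

Trace 179: π^k(179) = [179, 100, 92, 214, 86, 190, 221] for k=0..6.
π_158 has 18 disjoint cycles with lengths [30, 30, 30, 30, 15, 15, 15, 15, 10, 10, 6, 6, 5, 5, 3, 3, 2, 1] on {0,…,230}.
sign(π) = (−1)^{n − #cycles} = (−1)^{231−18} = (−1)^213 = -1.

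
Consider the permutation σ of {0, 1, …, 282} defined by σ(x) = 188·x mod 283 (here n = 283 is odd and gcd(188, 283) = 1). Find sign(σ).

Trace 125: π^k(125) = [125, 11, 87, 225, 133, 100, 122] for k=0..6.
Cycle type of π: 282 + 1; total 2 cycles.
n − c = 283 − 2 = 281; sign = (−1)^281 = -1.
The Jacobi symbol (188|283) = -1 (Zolotarev) agrees.

-1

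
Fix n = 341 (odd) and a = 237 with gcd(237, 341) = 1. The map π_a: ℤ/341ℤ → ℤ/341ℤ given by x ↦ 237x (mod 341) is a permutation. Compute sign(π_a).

-1

Orbit of 67 under x↦237x: [67, 193, 47, 227, 262, 32, 82]… (length divides ord_341(237)).
Decompose π into cycles: lengths [30, 30, 30, 30, 30, 30, 30, 30, 30, 30, 15, 15, 10, 1] (14 cycles, including the fixed point 0).
With 14 cycles on 341 points, sign = (−1)^{341−14} = -1.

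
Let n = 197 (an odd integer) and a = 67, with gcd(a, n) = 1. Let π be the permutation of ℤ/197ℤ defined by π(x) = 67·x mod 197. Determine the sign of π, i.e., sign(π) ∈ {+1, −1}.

-1

Orbit of 170 under x↦67x: [170, 161, 149, 133, 46, 127, 38]… (length divides ord_197(67)).
π_67 has 2 disjoint cycles with lengths [196, 1] on {0,…,196}.
Σ(ℓ_i−1) = 197−2 = 195; sign = (−1)^195 = -1.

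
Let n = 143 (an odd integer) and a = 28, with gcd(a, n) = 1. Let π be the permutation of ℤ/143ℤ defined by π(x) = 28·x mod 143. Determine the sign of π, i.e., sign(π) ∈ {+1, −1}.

Orbit of 82 under x↦28x: [82, 8, 81, 123, 12, 50, 113]… (length divides ord_143(28)).
Cycle type of π: 60×2 + 12 + 10 + 1; total 5 cycles.
With 5 cycles on 143 points, sign = (−1)^{143−5} = +1.

+1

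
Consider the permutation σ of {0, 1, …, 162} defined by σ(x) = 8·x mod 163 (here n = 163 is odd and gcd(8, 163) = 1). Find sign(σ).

Orbit of 25 under x↦8x: [25, 37, 133, 86, 36, 125, 22]… (length divides ord_163(8)).
π_8 has 4 disjoint cycles with lengths [54, 54, 54, 1] on {0,…,162}.
163 − 4 = 159 transpositions; sign(π) = (−1)^159 = -1.
Zolotarev: (8|163) = -1, matching the cycle-count sign.

-1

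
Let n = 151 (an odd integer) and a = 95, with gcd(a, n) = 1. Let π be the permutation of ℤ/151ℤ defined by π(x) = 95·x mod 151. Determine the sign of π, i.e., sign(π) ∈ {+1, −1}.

+1

Orbit of 32 under x↦95x: [32, 20, 88, 55, 91, 38, 137]… (length divides ord_151(95)).
The orbit structure of x ↦ 95x mod 151: 3 orbits of sizes [75, 75, 1].
n − c = 151 − 3 = 148; sign = (−1)^148 = +1.
Zolotarev: (95|151) = +1, matching the cycle-count sign.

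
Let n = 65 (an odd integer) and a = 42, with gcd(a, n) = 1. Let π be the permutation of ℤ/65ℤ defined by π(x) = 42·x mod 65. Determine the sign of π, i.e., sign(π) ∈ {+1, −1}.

-1

Orbit of 9 under x↦42x: [9, 53, 16, 22, 14, 3, 61]… (length divides ord_65(42)).
10 cycles of lengths [12, 12, 12, 12, 4, 3, 3, 3, 3, 1].
10 cycles on 65: each ℓ→(−1)^(ℓ−1), product (−1)^55 = -1.
Via Zolotarev, sign(π_{42}) = (42|65) = -1.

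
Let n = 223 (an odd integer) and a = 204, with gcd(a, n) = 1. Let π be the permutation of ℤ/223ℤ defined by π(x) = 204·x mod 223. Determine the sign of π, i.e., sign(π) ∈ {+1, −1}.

Trace 131: π^k(131) = [131, 187, 15, 161, 63, 141, 220] for k=0..6.
The orbit structure of x ↦ 204x mod 223: 2 orbits of sizes [222, 1].
n − c = 223 − 2 = 221; sign = (−1)^221 = -1.
The Jacobi symbol (204|223) = -1 (Zolotarev) agrees.

-1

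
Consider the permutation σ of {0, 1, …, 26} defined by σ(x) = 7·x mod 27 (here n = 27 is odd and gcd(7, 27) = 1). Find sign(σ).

+1

Orbit of 22 under x↦7x: [22, 19, 25, 13, 10, 16, 4]… (length divides ord_27(7)).
The orbit structure of x ↦ 7x mod 27: 7 orbits of sizes [9, 9, 3, 3, 1, 1, 1].
With 7 cycles on 27 points, sign = (−1)^{27−7} = +1.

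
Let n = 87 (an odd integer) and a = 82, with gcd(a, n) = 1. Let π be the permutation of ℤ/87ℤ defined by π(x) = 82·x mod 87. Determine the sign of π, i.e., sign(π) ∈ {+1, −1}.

Start at x=16: 16 → 7 → 52 → 1 → 82 → 25 → 49 → 16 (one orbit).
The orbit structure of x ↦ 82x mod 87: 15 orbits of sizes [7, 7, 7, 7, 7, 7, 7, 7, 7, 7, 7, 7, 1, 1, 1].
15 cycles on 87: each ℓ→(−1)^(ℓ−1), product (−1)^72 = +1.
Check: (82/87) = +1 by Zolotarev.

+1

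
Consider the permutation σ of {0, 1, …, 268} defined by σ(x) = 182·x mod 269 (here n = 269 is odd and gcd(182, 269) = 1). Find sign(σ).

Trace 73: π^k(73) = [73, 105, 11, 119, 138, 99, 264] for k=0..6.
The orbit structure of x ↦ 182x mod 269: 3 orbits of sizes [134, 134, 1].
With 3 cycles on 269 points, sign = (−1)^{269−3} = +1.
(182|269)_J = +1 (Zolotarev's lemma cross-check).

+1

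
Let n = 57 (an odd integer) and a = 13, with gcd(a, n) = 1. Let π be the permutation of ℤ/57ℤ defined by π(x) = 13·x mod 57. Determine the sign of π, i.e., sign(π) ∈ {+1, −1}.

-1

Start at x=37: 37 → 25 → 40 → 7 → 34 → 43 → 46 → … (one orbit).
Decompose π into cycles: lengths [18, 18, 18, 1, 1, 1] (6 cycles, including the fixed point 0).
6 cycles on 57: each ℓ→(−1)^(ℓ−1), product (−1)^51 = -1.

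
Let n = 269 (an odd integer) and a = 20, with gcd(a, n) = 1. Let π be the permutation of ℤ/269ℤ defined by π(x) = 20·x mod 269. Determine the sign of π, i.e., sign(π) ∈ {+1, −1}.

+1

Trace 127: π^k(127) = [127, 119, 228, 256, 9, 180, 103] for k=0..6.
Cycle lengths of π_20 on ℤ/269ℤ: [134, 134, 1]; 3 cycles in total.
Σ(ℓ_i−1) = 269−3 = 266; sign = (−1)^266 = +1.
(20|269)_J = +1 (Zolotarev's lemma cross-check).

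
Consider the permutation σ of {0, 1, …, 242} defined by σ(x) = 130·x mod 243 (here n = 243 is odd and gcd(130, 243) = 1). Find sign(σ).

Orbit of 184 under x↦130x: [184, 106, 172, 4, 34, 46, 148]… (length divides ord_243(130)).
π_130 has 11 disjoint cycles with lengths [81, 81, 27, 27, 9, 9, 3, 3, 1, 1, 1] on {0,…,242}.
11 cycles on 243: each ℓ→(−1)^(ℓ−1), product (−1)^232 = +1.

+1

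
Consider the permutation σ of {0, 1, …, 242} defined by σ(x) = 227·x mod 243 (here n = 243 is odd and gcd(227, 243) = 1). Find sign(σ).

-1

Trace 140: π^k(140) = [140, 190, 119, 40, 89, 34, 185] for k=0..6.
Decompose π into cycles: lengths [162, 54, 18, 6, 2, 1] (6 cycles, including the fixed point 0).
sign(π) = (−1)^{n − #cycles} = (−1)^{243−6} = (−1)^237 = -1.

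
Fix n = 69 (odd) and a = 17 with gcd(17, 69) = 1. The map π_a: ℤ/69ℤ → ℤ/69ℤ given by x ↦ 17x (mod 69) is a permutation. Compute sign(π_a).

Orbit of 14 under x↦17x: [14, 31, 44, 58, 20, 64, 53]… (length divides ord_69(17)).
Decompose π into cycles: lengths [22, 22, 22, 2, 1] (5 cycles, including the fixed point 0).
5 cycles on 69: each ℓ→(−1)^(ℓ−1), product (−1)^64 = +1.
Via Zolotarev, sign(π_{17}) = (17|69) = +1.

+1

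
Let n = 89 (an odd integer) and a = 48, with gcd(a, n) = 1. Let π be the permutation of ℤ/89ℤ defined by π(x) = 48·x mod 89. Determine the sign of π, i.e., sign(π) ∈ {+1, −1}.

-1

Start at x=51: 51 → 45 → 24 → 84 → 27 → 50 → 86 → … (one orbit).
Cycle type of π: 88 + 1; total 2 cycles.
Σ(ℓ_i−1) = 89−2 = 87; sign = (−1)^87 = -1.
Zolotarev: (48|89) = -1, matching the cycle-count sign.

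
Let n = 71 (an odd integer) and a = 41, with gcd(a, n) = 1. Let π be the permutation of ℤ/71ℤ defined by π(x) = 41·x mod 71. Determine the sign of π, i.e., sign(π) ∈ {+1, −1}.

Trace 51: π^k(51) = [51, 32, 34, 45, 70, 30, 23] for k=0..6.
The orbit structure of x ↦ 41x mod 71: 6 orbits of sizes [14, 14, 14, 14, 14, 1].
71 − 6 = 65 transpositions; sign(π) = (−1)^65 = -1.
Zolotarev: (41|71) = -1, matching the cycle-count sign.

-1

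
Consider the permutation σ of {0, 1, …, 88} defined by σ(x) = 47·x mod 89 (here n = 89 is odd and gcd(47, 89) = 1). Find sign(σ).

+1

Orbit of 57 under x↦47x: [57, 9, 67, 34, 85, 79, 64]… (length divides ord_89(47)).
3 cycles of lengths [44, 44, 1].
89 − 3 = 86 transpositions; sign(π) = (−1)^86 = +1.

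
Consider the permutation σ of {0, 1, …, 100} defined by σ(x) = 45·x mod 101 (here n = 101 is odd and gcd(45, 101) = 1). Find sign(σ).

+1

Start at x=70: 70 → 19 → 47 → 95 → 33 → 71 → 64 → … (one orbit).
The orbit structure of x ↦ 45x mod 101: 3 orbits of sizes [50, 50, 1].
3 cycles on 101: each ℓ→(−1)^(ℓ−1), product (−1)^98 = +1.
Via Zolotarev, sign(π_{45}) = (45|101) = +1.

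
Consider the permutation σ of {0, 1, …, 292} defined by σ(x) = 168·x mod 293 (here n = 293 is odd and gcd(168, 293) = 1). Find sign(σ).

Trace 225: π^k(225) = [225, 3, 211, 288, 39, 106, 228] for k=0..6.
Cycle type of π: 292 + 1; total 2 cycles.
293 − 2 = 291 transpositions; sign(π) = (−1)^291 = -1.

-1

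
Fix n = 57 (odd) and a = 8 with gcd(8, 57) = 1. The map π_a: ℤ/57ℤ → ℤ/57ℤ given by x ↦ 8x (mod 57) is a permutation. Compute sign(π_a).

+1

Start at x=49: 49 → 50 → 1 → 8 → 7 → 56 → 49 (one orbit).
π_8 has 11 disjoint cycles with lengths [6, 6, 6, 6, 6, 6, 6, 6, 6, 2, 1] on {0,…,56}.
11 cycles on 57: each ℓ→(−1)^(ℓ−1), product (−1)^46 = +1.
Check: (8/57) = +1 by Zolotarev.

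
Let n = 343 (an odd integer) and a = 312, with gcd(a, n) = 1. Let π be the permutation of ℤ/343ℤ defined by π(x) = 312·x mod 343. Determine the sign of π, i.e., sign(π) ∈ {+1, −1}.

+1

Trace 214: π^k(214) = [214, 226, 197, 67, 324, 246, 263] for k=0..6.
31 cycles of lengths [21, 21, 21, 21, 21, 21, 21, 21, 21, 21, 21, 21, 21, 21, 3, 3, 3, 3, 3, 3, 3, 3, 3, 3, 3, 3, 3, 3, 3, 3, 1].
31 cycles on 343: each ℓ→(−1)^(ℓ−1), product (−1)^312 = +1.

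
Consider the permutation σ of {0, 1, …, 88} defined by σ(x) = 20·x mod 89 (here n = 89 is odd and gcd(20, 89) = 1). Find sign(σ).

+1

Start at x=49: 49 → 1 → 20 → 44 → 79 → 67 → 5 → … (one orbit).
3 cycles of lengths [44, 44, 1].
3 cycles on 89: each ℓ→(−1)^(ℓ−1), product (−1)^86 = +1.
Check: (20/89) = +1 by Zolotarev.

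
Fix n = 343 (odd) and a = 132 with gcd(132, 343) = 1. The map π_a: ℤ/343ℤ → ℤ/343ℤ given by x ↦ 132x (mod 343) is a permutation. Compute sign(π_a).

-1

Orbit of 190 under x↦132x: [190, 41, 267, 258, 99, 34, 29]… (length divides ord_343(132)).
The orbit structure of x ↦ 132x mod 343: 10 orbits of sizes [98, 98, 98, 14, 14, 14, 2, 2, 2, 1].
10 cycles on 343: each ℓ→(−1)^(ℓ−1), product (−1)^333 = -1.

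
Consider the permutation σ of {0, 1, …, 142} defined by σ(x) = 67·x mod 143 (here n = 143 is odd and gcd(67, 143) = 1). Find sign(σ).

-1

Start at x=89: 89 → 100 → 122 → 23 → 111 → 1 → 67 → … (one orbit).
22 cycles of lengths [12, 12, 12, 12, 12, 12, 12, 12, 12, 12, 12, 1, 1, 1, 1, 1, 1, 1, 1, 1, 1, 1].
With 22 cycles on 143 points, sign = (−1)^{143−22} = -1.
Check: (67/143) = -1 by Zolotarev.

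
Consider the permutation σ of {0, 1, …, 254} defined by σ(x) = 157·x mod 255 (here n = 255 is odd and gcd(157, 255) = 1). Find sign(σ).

-1

Orbit of 169 under x↦157x: [169, 13, 1, 157]… (length divides ord_255(157)).
Cycle type of π: 4×63 + 1×3; total 66 cycles.
sign(π) = (−1)^{n − #cycles} = (−1)^{255−66} = (−1)^189 = -1.
The Jacobi symbol (157|255) = -1 (Zolotarev) agrees.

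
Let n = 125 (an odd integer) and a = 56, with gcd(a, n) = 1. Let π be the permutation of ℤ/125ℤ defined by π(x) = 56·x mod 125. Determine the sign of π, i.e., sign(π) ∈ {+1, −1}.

+1

Orbit of 61 under x↦56x: [61, 41, 46, 76, 6, 86, 66]… (length divides ord_125(56)).
π_56 has 13 disjoint cycles with lengths [25, 25, 25, 25, 5, 5, 5, 5, 1, 1, 1, 1, 1] on {0,…,124}.
n − c = 125 − 13 = 112; sign = (−1)^112 = +1.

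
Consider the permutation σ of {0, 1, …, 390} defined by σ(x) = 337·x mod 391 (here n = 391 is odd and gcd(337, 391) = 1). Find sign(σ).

+1

Start at x=130: 130 → 18 → 201 → 94 → 7 → 13 → 80 → … (one orbit).
π_337 has 5 disjoint cycles with lengths [176, 176, 22, 16, 1] on {0,…,390}.
With 5 cycles on 391 points, sign = (−1)^{391−5} = +1.
The Jacobi symbol (337|391) = +1 (Zolotarev) agrees.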